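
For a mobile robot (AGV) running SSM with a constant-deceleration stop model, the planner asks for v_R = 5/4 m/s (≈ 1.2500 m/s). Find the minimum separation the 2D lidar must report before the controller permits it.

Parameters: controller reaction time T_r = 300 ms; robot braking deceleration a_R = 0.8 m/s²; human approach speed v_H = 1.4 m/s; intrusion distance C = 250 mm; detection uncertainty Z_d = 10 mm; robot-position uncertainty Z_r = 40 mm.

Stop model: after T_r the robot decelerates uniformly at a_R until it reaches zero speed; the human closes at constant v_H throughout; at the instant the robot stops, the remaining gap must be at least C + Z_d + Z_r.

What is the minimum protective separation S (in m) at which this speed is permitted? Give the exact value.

T_s = v_R/a_R = (5/4)/(4/5) = 1.5625 s
robot covers v_R·T_r = 1.2500·0.3000 = 0.3750 m before braking
robot covers 1.2500·1.5625 − ½·0.8000·1.5625² = 0.9766 m while stopping
human over T_r+T_s: 1.4000·(0.3000+1.5625) = 2.6075 m
margins: 0.2500+0.0100+0.0400 = 0.3000 m
S_min ≈ 0.3750+0.9766+2.6075+0.3000  ⇒  S_min = 13629/3200 m

S_min = 13629/3200 m = 4.2591 m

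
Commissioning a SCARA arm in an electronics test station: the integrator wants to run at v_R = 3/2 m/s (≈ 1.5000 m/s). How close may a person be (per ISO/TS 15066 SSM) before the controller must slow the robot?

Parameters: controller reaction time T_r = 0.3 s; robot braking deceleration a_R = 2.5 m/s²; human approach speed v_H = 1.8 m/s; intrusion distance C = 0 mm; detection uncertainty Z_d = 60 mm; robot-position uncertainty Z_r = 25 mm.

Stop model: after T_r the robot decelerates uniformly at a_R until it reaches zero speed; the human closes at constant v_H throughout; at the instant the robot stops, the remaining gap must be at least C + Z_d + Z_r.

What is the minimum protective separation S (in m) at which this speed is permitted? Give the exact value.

S_min = 521/200 m = 2.6050 m

T_s = v_R/a_R = (3/2)/(5/2) = 0.6000 s
robot covers v_R·T_r = 1.5000·0.3000 = 0.4500 m before braking
robot under decel: 1.5000²/(2·2.5000) = 0.4500 m
human over T_r+T_s: 1.8000·(0.3000+0.6000) = 1.6200 m
C+Z_d+Z_r = 0.0000+0.0600+0.0250 = 0.0850 m
S_min ≈ 0.4500+0.4500+1.6200+0.0850  ⇒  S_min = 521/200 m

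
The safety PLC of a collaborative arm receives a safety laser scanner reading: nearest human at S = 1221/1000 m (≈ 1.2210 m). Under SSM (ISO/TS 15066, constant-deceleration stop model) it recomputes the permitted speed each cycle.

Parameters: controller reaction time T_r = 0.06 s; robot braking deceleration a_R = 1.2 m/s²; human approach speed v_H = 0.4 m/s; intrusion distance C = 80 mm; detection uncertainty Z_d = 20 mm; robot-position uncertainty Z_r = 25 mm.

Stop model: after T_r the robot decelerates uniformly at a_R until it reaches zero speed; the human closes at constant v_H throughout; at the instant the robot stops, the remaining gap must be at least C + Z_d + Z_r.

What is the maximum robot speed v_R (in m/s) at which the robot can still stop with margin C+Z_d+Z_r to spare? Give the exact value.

at the boundary: (5/12)·v² + (59/150)·v + (-134/125) = 0
  disc = (59/150)² − 4·(5/12)·(-134/125) = 43681/22500 ; √disc = 209/150
  v_R = (−(59/150) + 209/150) / (2·(5/12)) = 6/5 m/s
check:
braking lasts T_s = (6/5)/(6/5) = 1.0000 s
robot covers v_R·T_r = 1.2000·0.0600 = 0.0720 m before braking
robot covers 1.2000·1.0000 − ½·1.2000·1.0000² = 0.6000 m while stopping
human over T_r+T_s: 0.4000·(0.0600+1.0000) = 0.4240 m
margins: 0.0800+0.0200+0.0250 = 0.1250 m
sum ≈ 0.0720+0.6000+0.4240+0.1250 ≈ 1.2210 m = S ✓

v_R_max = 6/5 m/s = 1.2000 m/s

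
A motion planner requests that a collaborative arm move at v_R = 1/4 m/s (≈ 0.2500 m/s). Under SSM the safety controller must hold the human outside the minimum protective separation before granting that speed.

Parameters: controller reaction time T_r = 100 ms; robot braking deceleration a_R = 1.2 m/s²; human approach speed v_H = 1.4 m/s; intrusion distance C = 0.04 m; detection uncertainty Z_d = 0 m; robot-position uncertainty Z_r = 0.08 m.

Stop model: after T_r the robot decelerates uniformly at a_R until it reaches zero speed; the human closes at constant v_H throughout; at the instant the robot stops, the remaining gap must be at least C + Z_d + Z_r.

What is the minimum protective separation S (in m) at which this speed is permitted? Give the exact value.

S_min = 2893/4800 m = 0.6027 m

T_s = v_R/a_R = (1/4)/(6/5) = 0.2083 s
reaction-phase robot travel = 0.2500·0.1000 = 0.0250 m
robot covers 0.2500·0.2083 − ½·1.2000·0.2083² = 0.0260 m while stopping
human closes 1.4000·0.3083 = 0.4317 m
residual clearance needed = 0.0400+0.0000+0.0800 = 0.1200 m
S_min ≈ 0.0250+0.0260+0.4317+0.1200  ⇒  S_min = 2893/4800 m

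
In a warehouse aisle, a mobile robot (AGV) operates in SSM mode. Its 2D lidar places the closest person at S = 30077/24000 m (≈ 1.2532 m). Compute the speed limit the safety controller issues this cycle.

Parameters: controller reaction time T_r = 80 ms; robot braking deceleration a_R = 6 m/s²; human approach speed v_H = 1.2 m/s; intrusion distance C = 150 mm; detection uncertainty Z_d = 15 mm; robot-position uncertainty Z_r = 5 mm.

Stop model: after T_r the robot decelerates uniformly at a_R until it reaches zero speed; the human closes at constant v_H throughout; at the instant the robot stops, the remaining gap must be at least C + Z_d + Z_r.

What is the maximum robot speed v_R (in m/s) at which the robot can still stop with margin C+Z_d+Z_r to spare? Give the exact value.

v_R_max = 43/20 m/s = 2.1500 m/s

at the boundary: (1/12)·v² + (7/25)·v + (-23693/24000) = 0
  disc = (7/25)² − 4·(1/12)·(-23693/24000) = 146689/360000 ; √disc = 383/600
  v_R = (−(7/25) + 383/600) / (2·(1/12)) = 43/20 m/s
check:
braking lasts T_s = (43/20)/6 = 0.3583 s
robot covers v_R·T_r = 2.1500·0.0800 = 0.1720 m before braking
robot under decel: 2.1500²/(2·6.0000) = 0.3852 m
human over T_r+T_s: 1.2000·(0.0800+0.3583) = 0.5260 m
C+Z_d+Z_r = 0.1500+0.0150+0.0050 = 0.1700 m
sum ≈ 0.1720+0.3852+0.5260+0.1700 ≈ 1.2532 m = S ✓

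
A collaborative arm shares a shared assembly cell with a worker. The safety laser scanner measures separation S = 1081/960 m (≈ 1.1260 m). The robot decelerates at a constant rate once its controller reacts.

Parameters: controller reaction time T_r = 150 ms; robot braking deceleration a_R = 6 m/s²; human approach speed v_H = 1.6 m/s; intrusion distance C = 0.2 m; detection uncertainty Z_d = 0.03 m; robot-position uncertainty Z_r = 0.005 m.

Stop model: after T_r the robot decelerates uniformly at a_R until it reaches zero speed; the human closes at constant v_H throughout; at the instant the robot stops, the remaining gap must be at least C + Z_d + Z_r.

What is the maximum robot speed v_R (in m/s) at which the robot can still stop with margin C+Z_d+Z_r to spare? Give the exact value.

v_R_max = 5/4 m/s = 1.2500 m/s

at the boundary: (1/12)·v² + (5/12)·v + (-125/192) = 0
  disc = (5/12)² − 4·(1/12)·(-125/192) = 25/64 ; √disc = 5/8
  v_R = (−(5/12) + 5/8) / (2·(1/12)) = 5/4 m/s
check:
T_s = v_R/a_R = (5/4)/6 = 0.2083 s
robot covers v_R·T_r = 1.2500·0.1500 = 0.1875 m before braking
robot covers 1.2500·0.2083 − ½·6.0000·0.2083² = 0.1302 m while stopping
human over T_r+T_s: 1.6000·(0.1500+0.2083) = 0.5733 m
C+Z_d+Z_r = 0.2000+0.0300+0.0050 = 0.2350 m
sum ≈ 0.1875+0.1302+0.5733+0.2350 ≈ 1.1260 m = S ✓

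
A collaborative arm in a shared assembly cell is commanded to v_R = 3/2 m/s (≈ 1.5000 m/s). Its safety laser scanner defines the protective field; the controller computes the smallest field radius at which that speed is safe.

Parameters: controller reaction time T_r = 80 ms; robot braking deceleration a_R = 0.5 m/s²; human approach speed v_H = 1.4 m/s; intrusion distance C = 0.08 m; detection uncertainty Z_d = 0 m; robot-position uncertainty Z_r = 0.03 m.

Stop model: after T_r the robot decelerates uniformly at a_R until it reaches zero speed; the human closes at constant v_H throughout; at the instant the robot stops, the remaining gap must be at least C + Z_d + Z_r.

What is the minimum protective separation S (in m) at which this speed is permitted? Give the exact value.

stop time T_s = (3/2)/(1/2) = 3.0000 s
robot covers v_R·T_r = 1.5000·0.0800 = 0.1200 m before braking
robot covers 1.5000·3.0000 − ½·0.5000·3.0000² = 2.2500 m while stopping
human closes 1.4000·3.0800 = 4.3120 m
residual clearance needed = 0.0800+0.0000+0.0300 = 0.1100 m
S_min ≈ 0.1200+2.2500+4.3120+0.1100  ⇒  S_min = 849/125 m

S_min = 849/125 m = 6.7920 m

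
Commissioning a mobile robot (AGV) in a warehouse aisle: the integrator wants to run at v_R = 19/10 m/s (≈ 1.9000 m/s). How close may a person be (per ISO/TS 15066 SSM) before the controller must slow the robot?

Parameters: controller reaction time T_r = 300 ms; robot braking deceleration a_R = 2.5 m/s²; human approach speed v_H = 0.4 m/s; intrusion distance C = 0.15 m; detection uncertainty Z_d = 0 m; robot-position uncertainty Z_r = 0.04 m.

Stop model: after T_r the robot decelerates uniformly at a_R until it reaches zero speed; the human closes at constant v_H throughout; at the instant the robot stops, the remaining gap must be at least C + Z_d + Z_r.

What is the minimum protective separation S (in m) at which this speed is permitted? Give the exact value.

S_min = 953/500 m = 1.9060 m

T_s = v_R/a_R = (19/10)/(5/2) = 0.7600 s
robot covers v_R·T_r = 1.9000·0.3000 = 0.5700 m before braking
robot covers 1.9000·0.7600 − ½·2.5000·0.7600² = 0.7220 m while stopping
person approaches 0.4000·(0.3000+0.7600) = 0.4240 m
C+Z_d+Z_r = 0.1500+0.0000+0.0400 = 0.1900 m
S_min ≈ 0.5700+0.7220+0.4240+0.1900  ⇒  S_min = 953/500 m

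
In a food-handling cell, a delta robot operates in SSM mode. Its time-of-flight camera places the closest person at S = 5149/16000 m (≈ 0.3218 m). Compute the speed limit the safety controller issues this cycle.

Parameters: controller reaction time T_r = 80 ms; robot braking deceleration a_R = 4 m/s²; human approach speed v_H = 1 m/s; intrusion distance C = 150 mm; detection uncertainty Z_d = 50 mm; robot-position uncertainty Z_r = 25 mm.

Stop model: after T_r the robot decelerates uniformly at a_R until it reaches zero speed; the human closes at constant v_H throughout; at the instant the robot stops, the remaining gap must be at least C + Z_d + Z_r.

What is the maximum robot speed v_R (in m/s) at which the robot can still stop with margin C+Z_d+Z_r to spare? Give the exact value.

collect terms ⇒ (1/8)·v_R² + (33/100)·v_R + (-269/16000) = 0
  disc = (33/100)² − 4·(1/8)·(-269/16000) = 18769/160000 ; √disc = 137/400
  v_R = (−(33/100) + 137/400) / (2·(1/8)) = 1/20 m/s
check:
T_s = v_R/a_R = (1/20)/4 = 0.0125 s
robot covers v_R·T_r = 0.0500·0.0800 = 0.0040 m before braking
robot under decel: 0.0500²/(2·4.0000) = 0.0003 m
person approaches 1.0000·(0.0800+0.0125) = 0.0925 m
residual clearance needed = 0.1500+0.0500+0.0250 = 0.2250 m
sum ≈ 0.0040+0.0003+0.0925+0.2250 ≈ 0.3218 m = S ✓

v_R_max = 1/20 m/s = 0.0500 m/s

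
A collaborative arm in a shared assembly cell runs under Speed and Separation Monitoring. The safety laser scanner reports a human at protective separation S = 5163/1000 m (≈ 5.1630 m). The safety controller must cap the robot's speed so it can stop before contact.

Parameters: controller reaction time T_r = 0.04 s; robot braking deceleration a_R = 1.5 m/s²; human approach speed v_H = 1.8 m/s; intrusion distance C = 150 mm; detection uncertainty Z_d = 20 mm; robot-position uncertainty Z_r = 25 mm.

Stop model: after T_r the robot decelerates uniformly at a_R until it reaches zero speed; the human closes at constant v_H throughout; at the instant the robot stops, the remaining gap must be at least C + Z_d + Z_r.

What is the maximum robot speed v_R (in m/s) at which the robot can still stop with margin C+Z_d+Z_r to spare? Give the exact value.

v_R_max = 12/5 m/s = 2.4000 m/s

at the boundary: (1/3)·v² + (31/25)·v + (-612/125) = 0
  disc = (31/25)² − 4·(1/3)·(-612/125) = 5041/625 ; √disc = 71/25
  v_R = (−(31/25) + 71/25) / (2·(1/3)) = 12/5 m/s
check:
braking lasts T_s = (12/5)/(3/2) = 1.6000 s
robot covers v_R·T_r = 2.4000·0.0400 = 0.0960 m before braking
robot under decel: 2.4000²/(2·1.5000) = 1.9200 m
human over T_r+T_s: 1.8000·(0.0400+1.6000) = 2.9520 m
residual clearance needed = 0.1500+0.0200+0.0250 = 0.1950 m
sum ≈ 0.0960+1.9200+2.9520+0.1950 ≈ 5.1630 m = S ✓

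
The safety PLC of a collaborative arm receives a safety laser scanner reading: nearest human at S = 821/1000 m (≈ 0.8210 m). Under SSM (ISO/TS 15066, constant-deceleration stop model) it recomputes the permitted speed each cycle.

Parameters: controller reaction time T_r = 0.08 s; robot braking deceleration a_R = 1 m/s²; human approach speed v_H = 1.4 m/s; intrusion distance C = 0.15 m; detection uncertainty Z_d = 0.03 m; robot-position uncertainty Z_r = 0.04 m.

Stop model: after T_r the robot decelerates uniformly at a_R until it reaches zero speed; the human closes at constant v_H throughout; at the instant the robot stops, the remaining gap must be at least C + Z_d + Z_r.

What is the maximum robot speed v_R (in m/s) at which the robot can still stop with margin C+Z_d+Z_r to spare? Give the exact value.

v_R_max = 3/10 m/s = 0.3000 m/s

at the boundary: (1/2)·v² + (37/25)·v + (-489/1000) = 0
  disc = (37/25)² − 4·(1/2)·(-489/1000) = 7921/2500 ; √disc = 89/50
  v_R = (−(37/25) + 89/50) / (2·(1/2)) = 3/10 m/s
check:
stop time T_s = (3/10)/1 = 0.3000 s
reaction-phase robot travel = 0.3000·0.0800 = 0.0240 m
robot under decel: 0.3000²/(2·1.0000) = 0.0450 m
human closes 1.4000·0.3800 = 0.5320 m
residual clearance needed = 0.1500+0.0300+0.0400 = 0.2200 m
sum ≈ 0.0240+0.0450+0.5320+0.2200 ≈ 0.8210 m = S ✓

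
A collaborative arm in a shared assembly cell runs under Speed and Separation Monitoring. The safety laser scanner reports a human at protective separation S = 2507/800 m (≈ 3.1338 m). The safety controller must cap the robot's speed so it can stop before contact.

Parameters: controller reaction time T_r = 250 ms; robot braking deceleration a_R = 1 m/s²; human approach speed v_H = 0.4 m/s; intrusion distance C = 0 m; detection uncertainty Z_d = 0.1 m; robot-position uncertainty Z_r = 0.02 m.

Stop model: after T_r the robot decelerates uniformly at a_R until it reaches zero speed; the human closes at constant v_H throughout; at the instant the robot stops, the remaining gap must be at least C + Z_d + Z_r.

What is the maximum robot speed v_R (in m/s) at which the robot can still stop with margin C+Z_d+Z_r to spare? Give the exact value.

v_R_max = 37/20 m/s = 1.8500 m/s

collect terms ⇒ (1/2)·v_R² + (13/20)·v_R + (-2331/800) = 0
  disc = (13/20)² − 4·(1/2)·(-2331/800) = 25/4 ; √disc = 5/2
  v_R = (−(13/20) + 5/2) / (2·(1/2)) = 37/20 m/s
check:
T_s = v_R/a_R = (37/20)/1 = 1.8500 s
robot in T_r: 1.8500·0.2500 = 0.4625 m
robot under decel: 1.8500²/(2·1.0000) = 1.7112 m
human closes 0.4000·2.1000 = 0.8400 m
margins: 0.0000+0.1000+0.0200 = 0.1200 m
sum ≈ 0.4625+1.7112+0.8400+0.1200 ≈ 3.1338 m = S ✓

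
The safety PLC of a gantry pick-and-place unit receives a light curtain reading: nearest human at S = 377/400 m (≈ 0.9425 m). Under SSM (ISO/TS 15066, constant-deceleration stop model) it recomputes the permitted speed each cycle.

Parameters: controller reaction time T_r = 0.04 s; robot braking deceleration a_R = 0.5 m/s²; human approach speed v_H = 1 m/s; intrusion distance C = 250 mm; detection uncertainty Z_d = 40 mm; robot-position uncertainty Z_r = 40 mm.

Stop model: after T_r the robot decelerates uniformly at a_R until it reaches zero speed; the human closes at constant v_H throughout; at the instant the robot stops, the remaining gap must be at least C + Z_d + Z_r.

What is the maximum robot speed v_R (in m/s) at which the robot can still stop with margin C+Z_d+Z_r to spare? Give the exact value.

at the boundary: (1)·v² + (51/25)·v + (-229/400) = 0
  disc = (51/25)² − 4·(1)·(-229/400) = 16129/2500 ; √disc = 127/50
  v_R = (−(51/25) + 127/50) / (2·(1)) = 1/4 m/s
check:
braking lasts T_s = (1/4)/(1/2) = 0.5000 s
robot covers v_R·T_r = 0.2500·0.0400 = 0.0100 m before braking
robot covers 0.2500·0.5000 − ½·0.5000·0.5000² = 0.0625 m while stopping
human closes 1.0000·0.5400 = 0.5400 m
C+Z_d+Z_r = 0.2500+0.0400+0.0400 = 0.3300 m
sum ≈ 0.0100+0.0625+0.5400+0.3300 ≈ 0.9425 m = S ✓

v_R_max = 1/4 m/s = 0.2500 m/s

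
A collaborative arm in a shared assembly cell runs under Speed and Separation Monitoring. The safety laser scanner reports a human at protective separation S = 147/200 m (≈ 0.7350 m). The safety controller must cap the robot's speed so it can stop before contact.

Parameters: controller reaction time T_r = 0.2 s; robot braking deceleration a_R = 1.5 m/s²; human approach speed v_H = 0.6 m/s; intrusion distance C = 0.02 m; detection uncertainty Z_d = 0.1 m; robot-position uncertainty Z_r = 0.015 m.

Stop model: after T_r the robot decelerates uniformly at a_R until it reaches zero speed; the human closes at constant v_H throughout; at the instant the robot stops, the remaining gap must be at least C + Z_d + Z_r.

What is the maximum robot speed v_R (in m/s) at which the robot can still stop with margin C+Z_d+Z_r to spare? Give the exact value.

at the boundary: (1/3)·v² + (3/5)·v + (-12/25) = 0
  disc = (3/5)² − 4·(1/3)·(-12/25) = 1 ; √disc = 1
  v_R = (−(3/5) + 1) / (2·(1/3)) = 3/5 m/s
check:
braking lasts T_s = (3/5)/(3/2) = 0.4000 s
robot in T_r: 0.6000·0.2000 = 0.1200 m
robot covers 0.6000·0.4000 − ½·1.5000·0.4000² = 0.1200 m while stopping
human closes 0.6000·0.6000 = 0.3600 m
C+Z_d+Z_r = 0.0200+0.1000+0.0150 = 0.1350 m
sum ≈ 0.1200+0.1200+0.3600+0.1350 ≈ 0.7350 m = S ✓

v_R_max = 3/5 m/s = 0.6000 m/s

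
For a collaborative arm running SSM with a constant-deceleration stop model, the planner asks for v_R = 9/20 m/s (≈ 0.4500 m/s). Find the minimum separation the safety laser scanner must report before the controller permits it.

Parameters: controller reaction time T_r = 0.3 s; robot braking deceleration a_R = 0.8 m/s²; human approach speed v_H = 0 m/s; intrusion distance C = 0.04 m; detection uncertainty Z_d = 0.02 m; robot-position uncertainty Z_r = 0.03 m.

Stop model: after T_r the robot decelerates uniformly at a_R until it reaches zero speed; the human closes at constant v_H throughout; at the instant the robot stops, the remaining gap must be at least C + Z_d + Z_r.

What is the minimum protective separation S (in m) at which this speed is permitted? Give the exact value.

braking lasts T_s = (9/20)/(4/5) = 0.5625 s
robot in T_r: 0.4500·0.3000 = 0.1350 m
robot covers 0.4500·0.5625 − ½·0.8000·0.5625² = 0.1266 m while stopping
human closes 0.0000·0.8625 = 0.0000 m
C+Z_d+Z_r = 0.0400+0.0200+0.0300 = 0.0900 m
S_min ≈ 0.1350+0.1266+0.0000+0.0900  ⇒  S_min = 45/128 m

S_min = 45/128 m = 0.3516 m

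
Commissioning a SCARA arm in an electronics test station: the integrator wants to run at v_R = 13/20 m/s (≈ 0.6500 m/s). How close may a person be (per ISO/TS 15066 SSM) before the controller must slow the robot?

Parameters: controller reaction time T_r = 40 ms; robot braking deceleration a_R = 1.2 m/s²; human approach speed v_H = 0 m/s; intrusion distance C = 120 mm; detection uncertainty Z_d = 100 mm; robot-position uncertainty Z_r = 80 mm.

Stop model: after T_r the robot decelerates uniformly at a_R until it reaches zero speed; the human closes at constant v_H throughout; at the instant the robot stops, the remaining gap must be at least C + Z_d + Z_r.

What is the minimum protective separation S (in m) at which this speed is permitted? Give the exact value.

S_min = 12049/24000 m = 0.5020 m

stop time T_s = (13/20)/(6/5) = 0.5417 s
robot covers v_R·T_r = 0.6500·0.0400 = 0.0260 m before braking
robot under decel: 0.6500²/(2·1.2000) = 0.1760 m
human over T_r+T_s: 0.0000·(0.0400+0.5417) = 0.0000 m
residual clearance needed = 0.1200+0.1000+0.0800 = 0.3000 m
S_min ≈ 0.0260+0.1760+0.0000+0.3000  ⇒  S_min = 12049/24000 m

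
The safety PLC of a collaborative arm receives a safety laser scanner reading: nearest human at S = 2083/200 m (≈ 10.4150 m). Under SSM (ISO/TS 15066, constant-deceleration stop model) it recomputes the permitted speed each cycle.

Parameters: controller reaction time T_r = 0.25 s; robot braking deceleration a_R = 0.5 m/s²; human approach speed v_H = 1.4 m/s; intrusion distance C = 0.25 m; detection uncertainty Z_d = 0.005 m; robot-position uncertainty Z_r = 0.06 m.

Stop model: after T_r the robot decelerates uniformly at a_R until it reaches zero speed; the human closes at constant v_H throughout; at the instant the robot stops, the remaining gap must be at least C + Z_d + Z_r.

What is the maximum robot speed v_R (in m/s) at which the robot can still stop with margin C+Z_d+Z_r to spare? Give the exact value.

collect terms ⇒ (1)·v_R² + (61/20)·v_R + (-39/4) = 0
  disc = (61/20)² − 4·(1)·(-39/4) = 19321/400 ; √disc = 139/20
  v_R = (−(61/20) + 139/20) / (2·(1)) = 39/20 m/s
check:
stop time T_s = (39/20)/(1/2) = 3.9000 s
robot in T_r: 1.9500·0.2500 = 0.4875 m
braking distance = 1.9500²/(2·0.5000) = 3.8025 m
human over T_r+T_s: 1.4000·(0.2500+3.9000) = 5.8100 m
margins: 0.2500+0.0050+0.0600 = 0.3150 m
sum ≈ 0.4875+3.8025+5.8100+0.3150 ≈ 10.4150 m = S ✓

v_R_max = 39/20 m/s = 1.9500 m/s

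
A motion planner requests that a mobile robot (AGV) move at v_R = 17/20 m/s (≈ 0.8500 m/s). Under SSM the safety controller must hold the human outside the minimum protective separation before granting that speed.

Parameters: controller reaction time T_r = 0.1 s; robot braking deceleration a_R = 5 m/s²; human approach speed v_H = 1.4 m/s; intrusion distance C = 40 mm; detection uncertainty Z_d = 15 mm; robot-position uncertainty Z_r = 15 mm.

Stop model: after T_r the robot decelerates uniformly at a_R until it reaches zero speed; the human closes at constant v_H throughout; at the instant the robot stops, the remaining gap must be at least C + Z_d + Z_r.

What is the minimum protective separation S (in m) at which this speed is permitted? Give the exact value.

S_min = 2421/4000 m = 0.6052 m

braking lasts T_s = (17/20)/5 = 0.1700 s
reaction-phase robot travel = 0.8500·0.1000 = 0.0850 m
robot covers 0.8500·0.1700 − ½·5.0000·0.1700² = 0.0722 m while stopping
person approaches 1.4000·(0.1000+0.1700) = 0.3780 m
residual clearance needed = 0.0400+0.0150+0.0150 = 0.0700 m
S_min ≈ 0.0850+0.0722+0.3780+0.0700  ⇒  S_min = 2421/4000 m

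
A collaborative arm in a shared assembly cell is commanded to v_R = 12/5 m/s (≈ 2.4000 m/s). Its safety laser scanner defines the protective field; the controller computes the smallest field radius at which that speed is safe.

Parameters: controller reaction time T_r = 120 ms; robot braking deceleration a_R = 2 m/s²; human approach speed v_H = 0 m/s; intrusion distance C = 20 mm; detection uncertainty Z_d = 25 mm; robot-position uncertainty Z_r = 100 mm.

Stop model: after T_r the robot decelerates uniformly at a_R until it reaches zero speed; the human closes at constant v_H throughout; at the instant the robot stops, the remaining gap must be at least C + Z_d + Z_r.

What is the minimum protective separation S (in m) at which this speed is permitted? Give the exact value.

braking lasts T_s = (12/5)/2 = 1.2000 s
robot covers v_R·T_r = 2.4000·0.1200 = 0.2880 m before braking
robot under decel: 2.4000²/(2·2.0000) = 1.4400 m
human over T_r+T_s: 0.0000·(0.1200+1.2000) = 0.0000 m
residual clearance needed = 0.0200+0.0250+0.1000 = 0.1450 m
S_min ≈ 0.2880+1.4400+0.0000+0.1450  ⇒  S_min = 1873/1000 m

S_min = 1873/1000 m = 1.8730 m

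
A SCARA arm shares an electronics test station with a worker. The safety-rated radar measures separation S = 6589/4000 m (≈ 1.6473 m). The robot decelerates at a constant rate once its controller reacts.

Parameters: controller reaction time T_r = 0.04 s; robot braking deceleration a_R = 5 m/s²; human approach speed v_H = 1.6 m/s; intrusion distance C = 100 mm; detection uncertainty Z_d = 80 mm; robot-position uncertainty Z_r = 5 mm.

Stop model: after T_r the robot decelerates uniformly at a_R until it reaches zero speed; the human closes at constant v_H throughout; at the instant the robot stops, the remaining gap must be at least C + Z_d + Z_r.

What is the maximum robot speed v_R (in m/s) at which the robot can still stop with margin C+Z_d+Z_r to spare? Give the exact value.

quadratic (1/10)·v² + (9/25)·v + (-5593/4000) = 0
  disc = (9/25)² − 4·(1/10)·(-5593/4000) = 6889/10000 ; √disc = 83/100
  v_R = (−(9/25) + 83/100) / (2·(1/10)) = 47/20 m/s
check:
stop time T_s = (47/20)/5 = 0.4700 s
reaction-phase robot travel = 2.3500·0.0400 = 0.0940 m
robot covers 2.3500·0.4700 − ½·5.0000·0.4700² = 0.5523 m while stopping
human over T_r+T_s: 1.6000·(0.0400+0.4700) = 0.8160 m
C+Z_d+Z_r = 0.1000+0.0800+0.0050 = 0.1850 m
sum ≈ 0.0940+0.5523+0.8160+0.1850 ≈ 1.6473 m = S ✓

v_R_max = 47/20 m/s = 2.3500 m/s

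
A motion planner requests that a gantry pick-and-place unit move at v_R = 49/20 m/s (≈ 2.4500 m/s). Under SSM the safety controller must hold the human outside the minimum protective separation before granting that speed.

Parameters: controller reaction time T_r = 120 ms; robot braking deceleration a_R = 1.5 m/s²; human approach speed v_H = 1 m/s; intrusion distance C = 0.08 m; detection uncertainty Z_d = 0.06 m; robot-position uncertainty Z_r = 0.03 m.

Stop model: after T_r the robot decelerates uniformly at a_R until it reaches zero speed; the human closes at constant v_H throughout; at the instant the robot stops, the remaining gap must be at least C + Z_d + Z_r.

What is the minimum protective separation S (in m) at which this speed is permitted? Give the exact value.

S_min = 25309/6000 m = 4.2182 m

stop time T_s = (49/20)/(3/2) = 1.6333 s
reaction-phase robot travel = 2.4500·0.1200 = 0.2940 m
robot under decel: 2.4500²/(2·1.5000) = 2.0008 m
human closes 1.0000·1.7533 = 1.7533 m
residual clearance needed = 0.0800+0.0600+0.0300 = 0.1700 m
S_min ≈ 0.2940+2.0008+1.7533+0.1700  ⇒  S_min = 25309/6000 m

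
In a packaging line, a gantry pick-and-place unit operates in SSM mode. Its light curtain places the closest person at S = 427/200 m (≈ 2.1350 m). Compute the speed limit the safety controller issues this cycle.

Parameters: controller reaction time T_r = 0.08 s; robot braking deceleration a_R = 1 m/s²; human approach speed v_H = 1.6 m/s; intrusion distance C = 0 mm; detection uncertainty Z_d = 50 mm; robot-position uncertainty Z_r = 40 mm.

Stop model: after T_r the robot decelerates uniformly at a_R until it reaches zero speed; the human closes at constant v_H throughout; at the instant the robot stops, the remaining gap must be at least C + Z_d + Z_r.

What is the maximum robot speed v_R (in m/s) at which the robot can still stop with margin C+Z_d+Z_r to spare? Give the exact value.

v_R_max = 9/10 m/s = 0.9000 m/s

collect terms ⇒ (1/2)·v_R² + (42/25)·v_R + (-1917/1000) = 0
  disc = (42/25)² − 4·(1/2)·(-1917/1000) = 16641/2500 ; √disc = 129/50
  v_R = (−(42/25) + 129/50) / (2·(1/2)) = 9/10 m/s
check:
stop time T_s = (9/10)/1 = 0.9000 s
reaction-phase robot travel = 0.9000·0.0800 = 0.0720 m
braking distance = 0.9000²/(2·1.0000) = 0.4050 m
human closes 1.6000·0.9800 = 1.5680 m
C+Z_d+Z_r = 0.0000+0.0500+0.0400 = 0.0900 m
sum ≈ 0.0720+0.4050+1.5680+0.0900 ≈ 2.1350 m = S ✓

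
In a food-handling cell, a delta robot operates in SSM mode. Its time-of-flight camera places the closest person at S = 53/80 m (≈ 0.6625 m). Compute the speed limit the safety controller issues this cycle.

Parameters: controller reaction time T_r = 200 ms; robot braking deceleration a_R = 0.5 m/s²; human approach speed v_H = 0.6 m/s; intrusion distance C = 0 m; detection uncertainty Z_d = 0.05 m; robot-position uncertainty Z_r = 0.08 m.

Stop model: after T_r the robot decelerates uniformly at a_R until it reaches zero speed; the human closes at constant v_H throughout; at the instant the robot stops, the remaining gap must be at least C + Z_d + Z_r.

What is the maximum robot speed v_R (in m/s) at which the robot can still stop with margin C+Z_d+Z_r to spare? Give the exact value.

v_R_max = 1/4 m/s = 0.2500 m/s

collect terms ⇒ (1)·v_R² + (7/5)·v_R + (-33/80) = 0
  disc = (7/5)² − 4·(1)·(-33/80) = 361/100 ; √disc = 19/10
  v_R = (−(7/5) + 19/10) / (2·(1)) = 1/4 m/s
check:
T_s = v_R/a_R = (1/4)/(1/2) = 0.5000 s
reaction-phase robot travel = 0.2500·0.2000 = 0.0500 m
braking distance = 0.2500²/(2·0.5000) = 0.0625 m
human over T_r+T_s: 0.6000·(0.2000+0.5000) = 0.4200 m
margins: 0.0000+0.0500+0.0800 = 0.1300 m
sum ≈ 0.0500+0.0625+0.4200+0.1300 ≈ 0.6625 m = S ✓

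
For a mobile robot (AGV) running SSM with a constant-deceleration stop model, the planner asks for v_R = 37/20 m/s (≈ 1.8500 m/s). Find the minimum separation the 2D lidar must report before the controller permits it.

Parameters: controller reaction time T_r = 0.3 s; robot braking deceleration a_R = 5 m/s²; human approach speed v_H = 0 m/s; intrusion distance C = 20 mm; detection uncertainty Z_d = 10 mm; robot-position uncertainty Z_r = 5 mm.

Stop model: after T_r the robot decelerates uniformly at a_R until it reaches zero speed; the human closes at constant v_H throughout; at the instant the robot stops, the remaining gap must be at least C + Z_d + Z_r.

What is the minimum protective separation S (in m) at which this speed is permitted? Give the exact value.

braking lasts T_s = (37/20)/5 = 0.3700 s
robot covers v_R·T_r = 1.8500·0.3000 = 0.5550 m before braking
robot covers 1.8500·0.3700 − ½·5.0000·0.3700² = 0.3422 m while stopping
human over T_r+T_s: 0.0000·(0.3000+0.3700) = 0.0000 m
margins: 0.0200+0.0100+0.0050 = 0.0350 m
S_min ≈ 0.5550+0.3422+0.0000+0.0350  ⇒  S_min = 3729/4000 m

S_min = 3729/4000 m = 0.9323 m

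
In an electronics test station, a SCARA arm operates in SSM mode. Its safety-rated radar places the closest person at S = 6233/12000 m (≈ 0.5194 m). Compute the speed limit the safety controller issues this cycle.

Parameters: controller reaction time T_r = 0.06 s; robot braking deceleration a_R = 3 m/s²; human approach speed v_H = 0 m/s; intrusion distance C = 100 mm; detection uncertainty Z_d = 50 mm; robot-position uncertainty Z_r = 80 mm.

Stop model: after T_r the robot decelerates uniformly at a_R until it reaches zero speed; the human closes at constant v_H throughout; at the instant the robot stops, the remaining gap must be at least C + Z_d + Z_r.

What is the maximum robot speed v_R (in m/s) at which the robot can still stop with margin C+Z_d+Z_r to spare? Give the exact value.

v_R_max = 23/20 m/s = 1.1500 m/s

quadratic (1/6)·v² + (3/50)·v + (-3473/12000) = 0
  disc = (3/50)² − 4·(1/6)·(-3473/12000) = 17689/90000 ; √disc = 133/300
  v_R = (−(3/50) + 133/300) / (2·(1/6)) = 23/20 m/s
check:
T_s = v_R/a_R = (23/20)/3 = 0.3833 s
robot in T_r: 1.1500·0.0600 = 0.0690 m
braking distance = 1.1500²/(2·3.0000) = 0.2204 m
human over T_r+T_s: 0.0000·(0.0600+0.3833) = 0.0000 m
C+Z_d+Z_r = 0.1000+0.0500+0.0800 = 0.2300 m
sum ≈ 0.0690+0.2204+0.0000+0.2300 ≈ 0.5194 m = S ✓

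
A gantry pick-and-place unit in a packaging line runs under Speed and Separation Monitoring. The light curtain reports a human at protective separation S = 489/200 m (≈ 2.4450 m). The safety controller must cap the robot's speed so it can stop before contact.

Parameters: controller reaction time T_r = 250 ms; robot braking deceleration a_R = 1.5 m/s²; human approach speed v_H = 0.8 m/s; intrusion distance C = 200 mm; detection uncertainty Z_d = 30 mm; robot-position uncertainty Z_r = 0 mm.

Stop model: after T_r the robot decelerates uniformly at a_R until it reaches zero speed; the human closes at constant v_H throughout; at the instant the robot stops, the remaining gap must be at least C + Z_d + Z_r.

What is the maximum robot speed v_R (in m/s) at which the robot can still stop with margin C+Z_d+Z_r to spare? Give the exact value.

v_R_max = 31/20 m/s = 1.5500 m/s

quadratic (1/3)·v² + (47/60)·v + (-403/200) = 0
  disc = (47/60)² − 4·(1/3)·(-403/200) = 11881/3600 ; √disc = 109/60
  v_R = (−(47/60) + 109/60) / (2·(1/3)) = 31/20 m/s
check:
braking lasts T_s = (31/20)/(3/2) = 1.0333 s
reaction-phase robot travel = 1.5500·0.2500 = 0.3875 m
braking distance = 1.5500²/(2·1.5000) = 0.8008 m
human over T_r+T_s: 0.8000·(0.2500+1.0333) = 1.0267 m
margins: 0.2000+0.0300+0.0000 = 0.2300 m
sum ≈ 0.3875+0.8008+1.0267+0.2300 ≈ 2.4450 m = S ✓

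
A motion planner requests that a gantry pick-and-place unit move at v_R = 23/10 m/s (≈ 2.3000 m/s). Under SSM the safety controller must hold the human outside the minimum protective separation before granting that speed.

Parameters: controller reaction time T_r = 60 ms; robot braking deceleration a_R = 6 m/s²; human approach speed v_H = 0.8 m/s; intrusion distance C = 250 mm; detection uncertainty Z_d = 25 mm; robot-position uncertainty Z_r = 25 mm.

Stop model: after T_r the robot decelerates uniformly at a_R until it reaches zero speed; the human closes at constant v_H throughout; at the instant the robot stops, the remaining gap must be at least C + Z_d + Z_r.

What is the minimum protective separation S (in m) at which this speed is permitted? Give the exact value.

S_min = 2467/2000 m = 1.2335 m

stop time T_s = (23/10)/6 = 0.3833 s
reaction-phase robot travel = 2.3000·0.0600 = 0.1380 m
robot under decel: 2.3000²/(2·6.0000) = 0.4408 m
human over T_r+T_s: 0.8000·(0.0600+0.3833) = 0.3547 m
residual clearance needed = 0.2500+0.0250+0.0250 = 0.3000 m
S_min ≈ 0.1380+0.4408+0.3547+0.3000  ⇒  S_min = 2467/2000 m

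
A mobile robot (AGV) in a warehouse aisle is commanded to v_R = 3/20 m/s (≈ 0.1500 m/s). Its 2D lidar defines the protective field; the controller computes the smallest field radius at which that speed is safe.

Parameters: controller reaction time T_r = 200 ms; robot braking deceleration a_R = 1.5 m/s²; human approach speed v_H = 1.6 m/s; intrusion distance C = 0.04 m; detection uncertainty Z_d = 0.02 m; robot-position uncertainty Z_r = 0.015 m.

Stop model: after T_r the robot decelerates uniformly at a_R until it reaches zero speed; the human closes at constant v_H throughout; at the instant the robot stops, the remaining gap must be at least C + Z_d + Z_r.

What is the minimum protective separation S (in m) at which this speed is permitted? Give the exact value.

S_min = 237/400 m = 0.5925 m

stop time T_s = (3/20)/(3/2) = 0.1000 s
robot covers v_R·T_r = 0.1500·0.2000 = 0.0300 m before braking
braking distance = 0.1500²/(2·1.5000) = 0.0075 m
human closes 1.6000·0.3000 = 0.4800 m
margins: 0.0400+0.0200+0.0150 = 0.0750 m
S_min ≈ 0.0300+0.0075+0.4800+0.0750  ⇒  S_min = 237/400 m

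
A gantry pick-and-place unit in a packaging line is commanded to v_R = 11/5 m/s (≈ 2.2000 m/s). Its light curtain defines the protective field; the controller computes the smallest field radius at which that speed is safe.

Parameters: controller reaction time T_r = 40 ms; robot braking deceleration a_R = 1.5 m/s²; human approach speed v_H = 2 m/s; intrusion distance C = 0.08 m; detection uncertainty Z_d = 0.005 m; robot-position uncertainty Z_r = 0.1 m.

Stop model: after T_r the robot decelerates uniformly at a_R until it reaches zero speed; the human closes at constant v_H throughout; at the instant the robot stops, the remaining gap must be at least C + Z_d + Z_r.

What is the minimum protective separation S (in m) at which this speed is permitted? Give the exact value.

stop time T_s = (11/5)/(3/2) = 1.4667 s
robot in T_r: 2.2000·0.0400 = 0.0880 m
braking distance = 2.2000²/(2·1.5000) = 1.6133 m
human closes 2.0000·1.5067 = 3.0133 m
C+Z_d+Z_r = 0.0800+0.0050+0.1000 = 0.1850 m
S_min ≈ 0.0880+1.6133+3.0133+0.1850  ⇒  S_min = 14699/3000 m

S_min = 14699/3000 m = 4.8997 m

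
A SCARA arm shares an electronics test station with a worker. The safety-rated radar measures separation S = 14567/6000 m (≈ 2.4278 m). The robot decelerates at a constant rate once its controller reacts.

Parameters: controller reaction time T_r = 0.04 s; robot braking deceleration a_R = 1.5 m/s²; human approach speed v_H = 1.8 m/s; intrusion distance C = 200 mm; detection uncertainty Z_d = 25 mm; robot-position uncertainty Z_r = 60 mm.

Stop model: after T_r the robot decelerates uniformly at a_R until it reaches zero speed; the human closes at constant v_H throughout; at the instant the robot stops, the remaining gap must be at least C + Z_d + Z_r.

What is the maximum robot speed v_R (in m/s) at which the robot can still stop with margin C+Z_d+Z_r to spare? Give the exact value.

quadratic (1/3)·v² + (31/25)·v + (-497/240) = 0
  disc = (31/25)² − 4·(1/3)·(-497/240) = 96721/22500 ; √disc = 311/150
  v_R = (−(31/25) + 311/150) / (2·(1/3)) = 5/4 m/s
check:
stop time T_s = (5/4)/(3/2) = 0.8333 s
robot covers v_R·T_r = 1.2500·0.0400 = 0.0500 m before braking
robot under decel: 1.2500²/(2·1.5000) = 0.5208 m
person approaches 1.8000·(0.0400+0.8333) = 1.5720 m
C+Z_d+Z_r = 0.2000+0.0250+0.0600 = 0.2850 m
sum ≈ 0.0500+0.5208+1.5720+0.2850 ≈ 2.4278 m = S ✓

v_R_max = 5/4 m/s = 1.2500 m/s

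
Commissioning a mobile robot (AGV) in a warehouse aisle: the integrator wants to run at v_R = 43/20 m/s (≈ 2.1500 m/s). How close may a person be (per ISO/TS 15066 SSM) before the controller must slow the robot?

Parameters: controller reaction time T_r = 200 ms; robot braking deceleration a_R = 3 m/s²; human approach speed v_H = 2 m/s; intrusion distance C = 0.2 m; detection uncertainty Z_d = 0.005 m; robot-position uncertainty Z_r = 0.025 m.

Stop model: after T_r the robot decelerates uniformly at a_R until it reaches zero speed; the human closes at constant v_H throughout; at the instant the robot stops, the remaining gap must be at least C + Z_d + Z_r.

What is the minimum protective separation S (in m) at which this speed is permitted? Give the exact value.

S_min = 2611/800 m = 3.2637 m

stop time T_s = (43/20)/3 = 0.7167 s
reaction-phase robot travel = 2.1500·0.2000 = 0.4300 m
robot covers 2.1500·0.7167 − ½·3.0000·0.7167² = 0.7704 m while stopping
human closes 2.0000·0.9167 = 1.8333 m
margins: 0.2000+0.0050+0.0250 = 0.2300 m
S_min ≈ 0.4300+0.7704+1.8333+0.2300  ⇒  S_min = 2611/800 m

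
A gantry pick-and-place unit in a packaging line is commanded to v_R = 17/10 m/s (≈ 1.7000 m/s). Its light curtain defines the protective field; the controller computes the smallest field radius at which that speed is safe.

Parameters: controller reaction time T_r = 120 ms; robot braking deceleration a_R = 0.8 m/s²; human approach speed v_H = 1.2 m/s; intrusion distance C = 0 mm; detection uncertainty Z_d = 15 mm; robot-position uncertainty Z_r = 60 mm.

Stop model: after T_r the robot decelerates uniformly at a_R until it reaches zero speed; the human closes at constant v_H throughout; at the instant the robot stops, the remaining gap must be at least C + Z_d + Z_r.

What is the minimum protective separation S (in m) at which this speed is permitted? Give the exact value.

T_s = v_R/a_R = (17/10)/(4/5) = 2.1250 s
reaction-phase robot travel = 1.7000·0.1200 = 0.2040 m
robot under decel: 1.7000²/(2·0.8000) = 1.8062 m
person approaches 1.2000·(0.1200+2.1250) = 2.6940 m
C+Z_d+Z_r = 0.0000+0.0150+0.0600 = 0.0750 m
S_min ≈ 0.2040+1.8062+2.6940+0.0750  ⇒  S_min = 19117/4000 m

S_min = 19117/4000 m = 4.7793 m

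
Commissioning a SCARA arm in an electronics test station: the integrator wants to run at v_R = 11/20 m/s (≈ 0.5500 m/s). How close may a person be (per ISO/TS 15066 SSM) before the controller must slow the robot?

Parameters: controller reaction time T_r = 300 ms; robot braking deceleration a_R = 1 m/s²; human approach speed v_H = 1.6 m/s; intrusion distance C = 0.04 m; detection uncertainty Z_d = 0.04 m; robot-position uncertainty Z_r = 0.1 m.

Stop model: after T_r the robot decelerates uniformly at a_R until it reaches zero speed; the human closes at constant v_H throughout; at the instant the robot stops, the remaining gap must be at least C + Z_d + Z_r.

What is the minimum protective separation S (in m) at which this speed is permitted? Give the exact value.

S_min = 297/160 m = 1.8562 m

braking lasts T_s = (11/20)/1 = 0.5500 s
reaction-phase robot travel = 0.5500·0.3000 = 0.1650 m
robot under decel: 0.5500²/(2·1.0000) = 0.1512 m
person approaches 1.6000·(0.3000+0.5500) = 1.3600 m
residual clearance needed = 0.0400+0.0400+0.1000 = 0.1800 m
S_min ≈ 0.1650+0.1512+1.3600+0.1800  ⇒  S_min = 297/160 m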